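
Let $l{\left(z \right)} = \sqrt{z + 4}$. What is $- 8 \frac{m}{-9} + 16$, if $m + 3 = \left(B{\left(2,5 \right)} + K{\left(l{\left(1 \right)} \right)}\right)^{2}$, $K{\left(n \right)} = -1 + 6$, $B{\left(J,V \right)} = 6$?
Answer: $\frac{1088}{9} \approx 120.89$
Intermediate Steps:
$l{\left(z \right)} = \sqrt{4 + z}$
$K{\left(n \right)} = 5$
$m = 118$ ($m = -3 + \left(6 + 5\right)^{2} = -3 + 11^{2} = -3 + 121 = 118$)
$- 8 \frac{m}{-9} + 16 = - 8 \frac{118}{-9} + 16 = - 8 \cdot 118 \left(- \frac{1}{9}\right) + 16 = \left(-8\right) \left(- \frac{118}{9}\right) + 16 = \frac{944}{9} + 16 = \frac{1088}{9}$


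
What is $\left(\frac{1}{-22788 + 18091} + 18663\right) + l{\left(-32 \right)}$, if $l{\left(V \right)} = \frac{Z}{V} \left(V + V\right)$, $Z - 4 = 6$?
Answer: $\frac{87754050}{4697} \approx 18683.0$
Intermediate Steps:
$Z = 10$ ($Z = 4 + 6 = 10$)
$l{\left(V \right)} = 20$ ($l{\left(V \right)} = \frac{10}{V} \left(V + V\right) = \frac{10}{V} 2 V = 20$)
$\left(\frac{1}{-22788 + 18091} + 18663\right) + l{\left(-32 \right)} = \left(\frac{1}{-22788 + 18091} + 18663\right) + 20 = \left(\frac{1}{-4697} + 18663\right) + 20 = \left(- \frac{1}{4697} + 18663\right) + 20 = \frac{87660110}{4697} + 20 = \frac{87754050}{4697}$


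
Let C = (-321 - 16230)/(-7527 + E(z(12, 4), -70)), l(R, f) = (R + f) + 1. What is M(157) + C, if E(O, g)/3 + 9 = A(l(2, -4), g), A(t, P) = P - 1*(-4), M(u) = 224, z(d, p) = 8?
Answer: 584333/2584 ≈ 226.14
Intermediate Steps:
l(R, f) = 1 + R + f
A(t, P) = 4 + P (A(t, P) = P + 4 = 4 + P)
E(O, g) = -15 + 3*g (E(O, g) = -27 + 3*(4 + g) = -27 + (12 + 3*g) = -15 + 3*g)
C = 5517/2584 (C = (-321 - 16230)/(-7527 + (-15 + 3*(-70))) = -16551/(-7527 + (-15 - 210)) = -16551/(-7527 - 225) = -16551/(-7752) = -16551*(-1/7752) = 5517/2584 ≈ 2.1351)
M(157) + C = 224 + 5517/2584 = 584333/2584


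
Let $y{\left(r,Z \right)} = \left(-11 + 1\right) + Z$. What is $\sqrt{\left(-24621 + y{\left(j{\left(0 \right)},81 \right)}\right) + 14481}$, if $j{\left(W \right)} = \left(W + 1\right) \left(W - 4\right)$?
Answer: $i \sqrt{10069} \approx 100.34 i$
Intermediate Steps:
$j{\left(W \right)} = \left(1 + W\right) \left(-4 + W\right)$ ($j{\left(W \right)} = \left(1 + W\right) \left(W - 4\right) = \left(1 + W\right) \left(-4 + W\right)$)
$y{\left(r,Z \right)} = -10 + Z$
$\sqrt{\left(-24621 + y{\left(j{\left(0 \right)},81 \right)}\right) + 14481} = \sqrt{\left(-24621 + \left(-10 + 81\right)\right) + 14481} = \sqrt{\left(-24621 + 71\right) + 14481} = \sqrt{-24550 + 14481} = \sqrt{-10069} = i \sqrt{10069}$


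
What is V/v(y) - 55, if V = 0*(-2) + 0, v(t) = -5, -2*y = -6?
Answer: -55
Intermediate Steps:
y = 3 (y = -1/2*(-6) = 3)
V = 0 (V = 0 + 0 = 0)
V/v(y) - 55 = 0/(-5) - 55 = 0*(-1/5) - 55 = 0 - 55 = -55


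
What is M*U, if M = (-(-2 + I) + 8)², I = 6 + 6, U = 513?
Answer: 2052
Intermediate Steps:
I = 12
M = 4 (M = (-(-2 + 12) + 8)² = (-1*10 + 8)² = (-10 + 8)² = (-2)² = 4)
M*U = 4*513 = 2052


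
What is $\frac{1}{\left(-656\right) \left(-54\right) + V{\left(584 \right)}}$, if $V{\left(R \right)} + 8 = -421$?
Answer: $\frac{1}{34995} \approx 2.8576 \cdot 10^{-5}$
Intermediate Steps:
$V{\left(R \right)} = -429$ ($V{\left(R \right)} = -8 - 421 = -429$)
$\frac{1}{\left(-656\right) \left(-54\right) + V{\left(584 \right)}} = \frac{1}{\left(-656\right) \left(-54\right) - 429} = \frac{1}{35424 - 429} = \frac{1}{34995}$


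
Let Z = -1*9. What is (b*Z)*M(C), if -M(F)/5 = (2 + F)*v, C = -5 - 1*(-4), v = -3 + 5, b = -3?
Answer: -270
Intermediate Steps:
Z = -9
v = 2
C = -1 (C = -5 + 4 = -1)
M(F) = -20 - 10*F (M(F) = -5*(2 + F)*2 = -5*(4 + 2*F) = -20 - 10*F)
(b*Z)*M(C) = (-3*(-9))*(-20 - 10*(-1)) = 27*(-20 + 10) = 27*(-10) = -270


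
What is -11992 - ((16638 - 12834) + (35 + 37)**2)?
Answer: -20980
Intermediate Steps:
-11992 - ((16638 - 12834) + (35 + 37)**2) = -11992 - (3804 + 72**2) = -11992 - (3804 + 5184) = -11992 - 1*8988 = -11992 - 8988 = -20980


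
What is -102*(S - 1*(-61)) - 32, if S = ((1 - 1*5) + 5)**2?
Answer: -6356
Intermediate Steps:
S = 1 (S = ((1 - 5) + 5)**2 = (-4 + 5)**2 = 1**2 = 1)
-102*(S - 1*(-61)) - 32 = -102*(1 - 1*(-61)) - 32 = -102*(1 + 61) - 32 = -102*62 - 32 = -6324 - 32 = -6356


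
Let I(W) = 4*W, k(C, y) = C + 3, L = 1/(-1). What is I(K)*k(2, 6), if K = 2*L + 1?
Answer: -20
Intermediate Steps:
L = -1
k(C, y) = 3 + C
K = -1 (K = 2*(-1) + 1 = -2 + 1 = -1)
I(K)*k(2, 6) = (4*(-1))*(3 + 2) = -4*5 = -20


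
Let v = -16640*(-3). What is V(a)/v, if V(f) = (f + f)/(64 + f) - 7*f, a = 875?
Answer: -1149925/9374976 ≈ -0.12266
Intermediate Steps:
v = 49920 (v = -1040*(-48) = 49920)
V(f) = -7*f + 2*f/(64 + f) (V(f) = (2*f)/(64 + f) - 7*f = 2*f/(64 + f) - 7*f = -7*f + 2*f/(64 + f))
V(a)/v = -1*875*(446 + 7*875)/(64 + 875)/49920 = -1*875*(446 + 6125)/939*(1/49920) = -1*875*1/939*6571*(1/49920) = -5749625/939*1/49920 = -1149925/9374976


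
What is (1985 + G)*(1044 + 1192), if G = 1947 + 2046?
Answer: 13366808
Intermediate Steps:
G = 3993
(1985 + G)*(1044 + 1192) = (1985 + 3993)*(1044 + 1192) = 5978*2236 = 13366808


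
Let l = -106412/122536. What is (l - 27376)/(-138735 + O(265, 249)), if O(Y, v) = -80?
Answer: 838662987/4252458710 ≈ 0.19722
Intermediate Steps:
l = -26603/30634 (l = -106412*1/122536 = -26603/30634 ≈ -0.86841)
(l - 27376)/(-138735 + O(265, 249)) = (-26603/30634 - 27376)/(-138735 - 80) = -838662987/30634/(-138815) = -838662987/30634*(-1/138815) = 838662987/4252458710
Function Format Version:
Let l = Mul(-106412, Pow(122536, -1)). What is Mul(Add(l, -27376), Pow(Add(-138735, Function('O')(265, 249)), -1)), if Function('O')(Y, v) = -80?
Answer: Rational(838662987, 4252458710) ≈ 0.19722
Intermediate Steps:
l = Rational(-26603, 30634) (l = Mul(-106412, Rational(1, 122536)) = Rational(-26603, 30634) ≈ -0.86841)
Mul(Add(l, -27376), Pow(Add(-138735, Function('O')(265, 249)), -1)) = Mul(Add(Rational(-26603, 30634), -27376), Pow(Add(-138735, -80), -1)) = Mul(Rational(-838662987, 30634), Pow(-138815, -1)) = Mul(Rational(-838662987, 30634), Rational(-1, 138815)) = Rational(838662987, 4252458710)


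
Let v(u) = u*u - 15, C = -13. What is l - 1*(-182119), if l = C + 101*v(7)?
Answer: 185540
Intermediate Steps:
v(u) = -15 + u² (v(u) = u² - 15 = -15 + u²)
l = 3421 (l = -13 + 101*(-15 + 7²) = -13 + 101*(-15 + 49) = -13 + 101*34 = -13 + 3434 = 3421)
l - 1*(-182119) = 3421 - 1*(-182119) = 3421 + 182119 = 185540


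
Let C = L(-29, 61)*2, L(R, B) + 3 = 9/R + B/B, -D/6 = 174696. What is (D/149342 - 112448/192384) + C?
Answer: -79569336259/6509369754 ≈ -12.224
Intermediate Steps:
D = -1048176 (D = -6*174696 = -1048176)
L(R, B) = -2 + 9/R (L(R, B) = -3 + (9/R + B/B) = -3 + (9/R + 1) = -3 + (1 + 9/R) = -2 + 9/R)
C = -134/29 (C = (-2 + 9/(-29))*2 = (-2 + 9*(-1/29))*2 = (-2 - 9/29)*2 = -67/29*2 = -134/29 ≈ -4.6207)
(D/149342 - 112448/192384) + C = (-1048176/149342 - 112448/192384) - 134/29 = (-1048176*1/149342 - 112448*1/192384) - 134/29 = (-524088/74671 - 1757/3006) - 134/29 = -1706605475/224461026 - 134/29 = -79569336259/6509369754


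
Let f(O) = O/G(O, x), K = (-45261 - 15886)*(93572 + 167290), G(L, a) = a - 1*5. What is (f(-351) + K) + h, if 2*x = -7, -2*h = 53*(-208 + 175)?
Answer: -542331545139/34 ≈ -1.5951e+10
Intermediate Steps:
h = 1749/2 (h = -53*(-208 + 175)/2 = -53*(-33)/2 = -1/2*(-1749) = 1749/2 ≈ 874.50)
x = -7/2 (x = (1/2)*(-7) = -7/2 ≈ -3.5000)
G(L, a) = -5 + a (G(L, a) = a - 5 = -5 + a)
K = -15950928714 (K = -61147*260862 = -15950928714)
f(O) = -2*O/17 (f(O) = O/(-5 - 7/2) = O/(-17/2) = O*(-2/17) = -2*O/17)
(f(-351) + K) + h = (-2/17*(-351) - 15950928714) + 1749/2 = (702/17 - 15950928714) + 1749/2 = -271165787436/17 + 1749/2 = -542331545139/34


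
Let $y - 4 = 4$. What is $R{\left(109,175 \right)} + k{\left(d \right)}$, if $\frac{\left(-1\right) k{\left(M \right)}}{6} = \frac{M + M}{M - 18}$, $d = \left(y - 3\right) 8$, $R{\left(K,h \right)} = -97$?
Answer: $- \frac{1307}{11} \approx -118.82$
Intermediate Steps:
$y = 8$ ($y = 4 + 4 = 8$)
$d = 40$ ($d = \left(8 - 3\right) 8 = 5 \cdot 8 = 40$)
$k{\left(M \right)} = - \frac{12 M}{-18 + M}$ ($k{\left(M \right)} = - 6 \frac{M + M}{M - 18} = - 6 \frac{2 M}{-18 + M} = - \frac{12 M}{-18 + M}$)
$R{\left(109,175 \right)} + k{\left(d \right)} = -97 - \frac{480}{-18 + 40} = -97 - \frac{480}{22} = -97 - 480 \cdot \frac{1}{22} = -97 - \frac{240}{11} = - \frac{1307}{11}$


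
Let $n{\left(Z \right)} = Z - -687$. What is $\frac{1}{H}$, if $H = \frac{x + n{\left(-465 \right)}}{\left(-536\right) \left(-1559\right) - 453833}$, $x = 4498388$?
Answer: $\frac{381791}{4498610} \approx 0.084869$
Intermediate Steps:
$n{\left(Z \right)} = 687 + Z$ ($n{\left(Z \right)} = Z + 687 = 687 + Z$)
$H = \frac{4498610}{381791}$ ($H = \frac{4498388 + \left(687 - 465\right)}{\left(-536\right) \left(-1559\right) - 453833} = \frac{4498388 + 222}{835624 - 453833} = \frac{4498610}{381791} \approx 11.783$)
$\frac{1}{H} = \frac{1}{\frac{4498610}{381791}} = \frac{381791}{4498610}$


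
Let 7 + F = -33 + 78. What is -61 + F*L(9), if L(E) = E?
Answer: 281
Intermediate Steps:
F = 38 (F = -7 + (-33 + 78) = -7 + 45 = 38)
-61 + F*L(9) = -61 + 38*9 = -61 + 342 = 281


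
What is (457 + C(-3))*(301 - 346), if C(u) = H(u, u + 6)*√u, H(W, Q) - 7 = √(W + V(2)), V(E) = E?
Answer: -20565 + √3*(45 - 315*I) ≈ -20487.0 - 545.6*I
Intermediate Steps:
H(W, Q) = 7 + √(2 + W) (H(W, Q) = 7 + √(W + 2) = 7 + √(2 + W))
C(u) = √u*(7 + √(2 + u)) (C(u) = (7 + √(2 + u))*√u = √u*(7 + √(2 + u)))
(457 + C(-3))*(301 - 346) = (457 + √(-3)*(7 + √(2 - 3)))*(301 - 346) = (457 + (I*√3)*(7 + √(-1)))*(-45) = (457 + (I*√3)*(7 + I))*(-45) = (457 + I*√3*(7 + I))*(-45) = -20565 - 45*I*√3*(7 + I)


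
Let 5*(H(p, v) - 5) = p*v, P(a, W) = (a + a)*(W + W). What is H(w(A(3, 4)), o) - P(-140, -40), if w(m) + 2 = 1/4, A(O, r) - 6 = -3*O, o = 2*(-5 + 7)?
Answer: -111982/5 ≈ -22396.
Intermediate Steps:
o = 4 (o = 2*2 = 4)
A(O, r) = 6 - 3*O
P(a, W) = 4*W*a (P(a, W) = (2*a)*(2*W) = 4*W*a)
w(m) = -7/4 (w(m) = -2 + 1/4 = -7/4)
H(p, v) = 5 + p*v/5 (H(p, v) = 5 + (p*v)/5 = 5 + p*v/5)
H(w(A(3, 4)), o) - P(-140, -40) = (5 + (1/5)*(-7/4)*4) - 4*(-40)*(-140) = (5 - 7/5) - 1*22400 = 18/5 - 22400 = -111982/5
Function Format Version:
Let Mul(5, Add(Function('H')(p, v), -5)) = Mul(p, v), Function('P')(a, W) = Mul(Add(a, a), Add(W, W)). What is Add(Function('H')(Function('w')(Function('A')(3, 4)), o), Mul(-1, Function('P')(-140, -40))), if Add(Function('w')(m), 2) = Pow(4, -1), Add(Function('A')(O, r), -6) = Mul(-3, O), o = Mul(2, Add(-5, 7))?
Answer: Rational(-111982, 5) ≈ -22396.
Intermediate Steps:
o = 4 (o = Mul(2, 2) = 4)
Function('A')(O, r) = Add(6, Mul(-3, O))
Function('P')(a, W) = Mul(4, W, a) (Function('P')(a, W) = Mul(Mul(2, a), Mul(2, W)) = Mul(4, W, a))
Function('w')(m) = Rational(-7, 4) (Function('w')(m) = Add(-2, Pow(4, -1)) = Add(-2, Rational(1, 4)) = Rational(-7, 4))
Function('H')(p, v) = Add(5, Mul(Rational(1, 5), p, v)) (Function('H')(p, v) = Add(5, Mul(Rational(1, 5), Mul(p, v))) = Add(5, Mul(Rational(1, 5), p, v)))
Add(Function('H')(Function('w')(Function('A')(3, 4)), o), Mul(-1, Function('P')(-140, -40))) = Add(Add(5, Mul(Rational(1, 5), Rational(-7, 4), 4)), Mul(-1, Mul(4, -40, -140))) = Add(Add(5, Rational(-7, 5)), Mul(-1, 22400)) = Add(Rational(18, 5), -22400) = Rational(-111982, 5)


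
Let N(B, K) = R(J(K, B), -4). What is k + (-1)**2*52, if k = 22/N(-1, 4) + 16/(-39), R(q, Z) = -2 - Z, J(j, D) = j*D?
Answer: 2441/39 ≈ 62.590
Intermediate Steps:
J(j, D) = D*j
N(B, K) = 2 (N(B, K) = -2 - 1*(-4) = -2 + 4 = 2)
k = 413/39 (k = 22/2 + 16/(-39) = 22*(1/2) + 16*(-1/39) = 11 - 16/39 = 413/39 ≈ 10.590)
k + (-1)**2*52 = 413/39 + (-1)**2*52 = 413/39 + 1*52 = 413/39 + 52 = 2441/39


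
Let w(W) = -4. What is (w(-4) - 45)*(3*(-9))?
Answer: 1323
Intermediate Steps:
(w(-4) - 45)*(3*(-9)) = (-4 - 45)*(3*(-9)) = -49*(-27) = 1323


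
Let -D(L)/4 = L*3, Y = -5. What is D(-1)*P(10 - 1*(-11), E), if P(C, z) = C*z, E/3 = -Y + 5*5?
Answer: 22680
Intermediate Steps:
D(L) = -12*L (D(L) = -4*L*3 = -12*L)
E = 90 (E = 3*(-1*(-5) + 5*5) = 3*(5 + 25) = 3*30 = 90)
D(-1)*P(10 - 1*(-11), E) = (-12*(-1))*((10 - 1*(-11))*90) = 12*((10 + 11)*90) = 12*(21*90) = 12*1890 = 22680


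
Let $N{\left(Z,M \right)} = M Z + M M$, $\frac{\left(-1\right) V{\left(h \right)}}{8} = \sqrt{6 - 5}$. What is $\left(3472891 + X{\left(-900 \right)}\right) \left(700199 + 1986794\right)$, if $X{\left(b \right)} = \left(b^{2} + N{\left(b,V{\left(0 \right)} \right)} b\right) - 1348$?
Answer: $-6062009366601$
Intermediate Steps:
$V{\left(h \right)} = -8$ ($V{\left(h \right)} = - 8 \sqrt{6 - 5} = - 8 \sqrt{1} = \left(-8\right) 1 = -8$)
$N{\left(Z,M \right)} = M^{2} + M Z$ ($N{\left(Z,M \right)} = M Z + M^{2} = M^{2} + M Z$)
$X{\left(b \right)} = -1348 + b^{2} + b \left(64 - 8 b\right)$ ($X{\left(b \right)} = \left(b^{2} + - 8 \left(-8 + b\right) b\right) - 1348 = \left(b^{2} + \left(64 - 8 b\right) b\right) - 1348 = \left(b^{2} + b \left(64 - 8 b\right)\right) - 1348 = -1348 + b^{2} + b \left(64 - 8 b\right)$)
$\left(3472891 + X{\left(-900 \right)}\right) \left(700199 + 1986794\right) = \left(3472891 - \left(58948 + 5670000\right)\right) \left(700199 + 1986794\right) = \left(3472891 - 5728948\right) 2686993 = \left(-2256057\right) 2686993 = -6062009366601$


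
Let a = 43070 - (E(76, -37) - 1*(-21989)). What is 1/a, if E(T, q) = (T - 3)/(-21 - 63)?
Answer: 84/1770877 ≈ 4.7434e-5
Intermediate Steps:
E(T, q) = 1/28 - T/84 (E(T, q) = (-3 + T)/(-84) = (-3 + T)*(-1/84) = 1/28 - T/84)
a = 1770877/84 (a = 43070 - ((1/28 - 1/84*76) - 1*(-21989)) = 43070 - ((1/28 - 19/21) + 21989) = 43070 - (-73/84 + 21989) = 43070 - 1*1847003/84 = 43070 - 1847003/84 = 1770877/84 ≈ 21082.)
1/a = 1/(1770877/84) = 84/1770877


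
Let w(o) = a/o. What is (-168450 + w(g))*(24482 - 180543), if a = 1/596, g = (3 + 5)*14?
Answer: 1754808313082339/66752 ≈ 2.6288e+10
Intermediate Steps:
g = 112 (g = 8*14 = 112)
a = 1/596 ≈ 0.0016779
w(o) = 1/(596*o)
(-168450 + w(g))*(24482 - 180543) = (-168450 + (1/596)/112)*(24482 - 180543) = (-168450 + (1/596)*(1/112))*(-156061) = (-168450 + 1/66752)*(-156061) = -11244374399/66752*(-156061) = 1754808313082339/66752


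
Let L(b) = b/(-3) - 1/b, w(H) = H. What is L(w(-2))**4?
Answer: 2401/1296 ≈ 1.8526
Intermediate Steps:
L(b) = -1/b - b/3 (L(b) = b*(-1/3) - 1/b = -b/3 - 1/b = -1/b - b/3)
L(w(-2))**4 = (-1/(-2) - 1/3*(-2))**4 = (-1*(-1/2) + 2/3)**4 = (1/2 + 2/3)**4 = (7/6)**4 = 2401/1296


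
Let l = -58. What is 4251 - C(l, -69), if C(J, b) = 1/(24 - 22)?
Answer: 8501/2 ≈ 4250.5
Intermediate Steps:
C(J, b) = 1/2
4251 - C(l, -69) = 4251 - 1*1/2 = 4251 - 1/2 = 8501/2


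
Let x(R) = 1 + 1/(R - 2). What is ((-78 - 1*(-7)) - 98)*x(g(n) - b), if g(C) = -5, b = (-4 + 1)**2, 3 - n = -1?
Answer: -2535/16 ≈ -158.44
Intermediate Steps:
n = 4 (n = 3 - 1*(-1) = 3 + 1 = 4)
b = 9 (b = (-3)**2 = 9)
x(R) = 1 + 1/(-2 + R)
((-78 - 1*(-7)) - 98)*x(g(n) - b) = ((-78 - 1*(-7)) - 98)*((-1 + (-5 - 1*9))/(-2 + (-5 - 1*9))) = ((-78 + 7) - 98)*((-1 + (-5 - 9))/(-2 + (-5 - 9))) = (-71 - 98)*((-1 - 14)/(-2 - 14)) = -169*(-15)/(-16) = -(-169)*(-15)/16 = -169*15/16 = -2535/16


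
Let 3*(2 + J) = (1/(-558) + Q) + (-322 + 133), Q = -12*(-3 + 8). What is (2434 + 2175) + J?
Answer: 7573175/1674 ≈ 4524.0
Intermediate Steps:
Q = -60 (Q = -12*5 = -60)
J = -142291/1674 (J = -2 + ((1/(-558) - 60) + (-322 + 133))/3 = -2 + ((-1/558 - 60) - 189)/3 = -2 + (-33481/558 - 189)/3 = -2 + (1/3)*(-138943/558) = -2 - 138943/1674 = -142291/1674 ≈ -85.001)
(2434 + 2175) + J = (2434 + 2175) - 142291/1674 = 4609 - 142291/1674 = 7573175/1674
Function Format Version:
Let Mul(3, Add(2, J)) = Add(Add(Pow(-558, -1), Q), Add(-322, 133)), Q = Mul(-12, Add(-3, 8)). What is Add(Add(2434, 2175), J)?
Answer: Rational(7573175, 1674) ≈ 4524.0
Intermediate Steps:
Q = -60 (Q = Mul(-12, 5) = -60)
J = Rational(-142291, 1674) (J = Add(-2, Mul(Rational(1, 3), Add(Add(Pow(-558, -1), -60), Add(-322, 133)))) = Add(-2, Mul(Rational(1, 3), Add(Add(Rational(-1, 558), -60), -189))) = Add(-2, Mul(Rational(1, 3), Add(Rational(-33481, 558), -189))) = Add(-2, Mul(Rational(1, 3), Rational(-138943, 558))) = Add(-2, Rational(-138943, 1674)) = Rational(-142291, 1674) ≈ -85.001)
Add(Add(2434, 2175), J) = Add(Add(2434, 2175), Rational(-142291, 1674)) = Add(4609, Rational(-142291, 1674)) = Rational(7573175, 1674)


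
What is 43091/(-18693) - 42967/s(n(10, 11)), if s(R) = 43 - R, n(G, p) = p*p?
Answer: 266607011/486018 ≈ 548.55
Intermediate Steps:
n(G, p) = p**2
43091/(-18693) - 42967/s(n(10, 11)) = 43091/(-18693) - 42967/(43 - 1*11**2) = 43091*(-1/18693) - 42967/(43 - 1*121) = -43091/18693 - 42967/(43 - 121) = -43091/18693 - 42967/(-78) = -43091/18693 - 42967*(-1/78) = -43091/18693 + 42967/78 = 266607011/486018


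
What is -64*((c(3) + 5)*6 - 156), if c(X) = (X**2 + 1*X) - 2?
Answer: 4224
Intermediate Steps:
c(X) = -2 + X + X**2 (c(X) = (X**2 + X) - 2 = (X + X**2) - 2 = -2 + X + X**2)
-64*((c(3) + 5)*6 - 156) = -64*(((-2 + 3 + 3**2) + 5)*6 - 156) = -64*(((-2 + 3 + 9) + 5)*6 - 156) = -64*((10 + 5)*6 - 156) = -64*(15*6 - 156) = -64*(90 - 156) = -64*(-66) = 4224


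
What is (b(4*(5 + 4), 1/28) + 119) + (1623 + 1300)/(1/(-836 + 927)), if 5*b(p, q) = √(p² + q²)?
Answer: 266112 + √1016065/140 ≈ 2.6612e+5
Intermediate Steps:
b(p, q) = √(p² + q²)/5
(b(4*(5 + 4), 1/28) + 119) + (1623 + 1300)/(1/(-836 + 927)) = (√((4*(5 + 4))² + (1/28)²)/5 + 119) + (1623 + 1300)/(1/(-836 + 927)) = (√((4*9)² + (1/28)²)/5 + 119) + 2923/(1/91) = (√(36² + 1/784)/5 + 119) + 2923/(1/91) = (√(1296 + 1/784)/5 + 119) + 2923*91 = (√(1016065/784)/5 + 119) + 265993 = ((√1016065/28)/5 + 119) + 265993 = (√1016065/140 + 119) + 265993 = (119 + √1016065/140) + 265993 = 266112 + √1016065/140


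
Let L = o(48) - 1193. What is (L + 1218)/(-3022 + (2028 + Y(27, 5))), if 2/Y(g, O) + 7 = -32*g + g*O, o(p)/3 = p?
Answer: -62192/365793 ≈ -0.17002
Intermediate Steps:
o(p) = 3*p
Y(g, O) = 2/(-7 - 32*g + O*g) (Y(g, O) = 2/(-7 + (-32*g + g*O)) = 2/(-7 + (-32*g + O*g)) = 2/(-7 - 32*g + O*g))
L = -1049 (L = 3*48 - 1193 = 144 - 1193 = -1049)
(L + 1218)/(-3022 + (2028 + Y(27, 5))) = (-1049 + 1218)/(-3022 + (2028 + 2/(-7 - 32*27 + 5*27))) = 169/(-3022 + (2028 + 2/(-7 - 864 + 135))) = 169/(-3022 + (2028 + 2/(-736))) = 169/(-3022 + (2028 + 2*(-1/736))) = 169/(-3022 + (2028 - 1/368)) = 169/(-3022 + 746303/368) = 169/(-365793/368) = 169*(-368/365793) = -62192/365793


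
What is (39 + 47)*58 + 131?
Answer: 5119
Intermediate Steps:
(39 + 47)*58 + 131 = 86*58 + 131 = 4988 + 131 = 5119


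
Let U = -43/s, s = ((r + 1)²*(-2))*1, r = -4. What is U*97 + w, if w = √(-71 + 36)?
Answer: 4171/18 + I*√35 ≈ 231.72 + 5.9161*I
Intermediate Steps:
w = I*√35 (w = √(-35) = I*√35 ≈ 5.9161*I)
s = -18 (s = ((-4 + 1)²*(-2))*1 = ((-3)²*(-2))*1 = (9*(-2))*1 = -18*1 = -18)
U = 43/18 (U = -43/(-18) = -43*(-1/18) = 43/18 ≈ 2.3889)
U*97 + w = (43/18)*97 + I*√35 = 4171/18 + I*√35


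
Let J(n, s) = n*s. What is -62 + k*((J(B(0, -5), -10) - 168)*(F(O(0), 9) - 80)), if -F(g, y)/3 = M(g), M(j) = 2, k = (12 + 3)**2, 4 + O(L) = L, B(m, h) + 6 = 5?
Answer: 3057238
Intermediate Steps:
B(m, h) = -1 (B(m, h) = -6 + 5 = -1)
O(L) = -4 + L
k = 225 (k = 15**2 = 225)
F(g, y) = -6 (F(g, y) = -3*2 = -6)
-62 + k*((J(B(0, -5), -10) - 168)*(F(O(0), 9) - 80)) = -62 + 225*((-1*(-10) - 168)*(-6 - 80)) = -62 + 225*((10 - 168)*(-86)) = -62 + 225*(-158*(-86)) = -62 + 225*13588 = -62 + 3057300 = 3057238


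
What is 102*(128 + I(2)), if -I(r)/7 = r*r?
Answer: 10200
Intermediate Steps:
I(r) = -7*r² (I(r) = -7*r*r = -7*r²)
102*(128 + I(2)) = 102*(128 - 7*2²) = 102*(128 - 7*4) = 102*(128 - 28) = 102*100 = 10200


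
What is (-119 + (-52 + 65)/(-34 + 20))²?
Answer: 2819041/196 ≈ 14383.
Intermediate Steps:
(-119 + (-52 + 65)/(-34 + 20))² = (-119 + 13/(-14))² = (-119 + 13*(-1/14))² = (-119 - 13/14)² = (-1679/14)² = 2819041/196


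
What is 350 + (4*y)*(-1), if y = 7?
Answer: 322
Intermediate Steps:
350 + (4*y)*(-1) = 350 + (4*7)*(-1) = 350 + 28*(-1) = 350 - 28 = 322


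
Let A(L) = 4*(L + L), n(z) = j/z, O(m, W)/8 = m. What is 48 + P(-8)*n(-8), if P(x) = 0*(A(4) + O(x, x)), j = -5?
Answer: 48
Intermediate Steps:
O(m, W) = 8*m
n(z) = -5/z
A(L) = 8*L (A(L) = 4*(2*L) = 8*L)
P(x) = 0 (P(x) = 0*(8*4 + 8*x) = 0*(32 + 8*x) = 0)
48 + P(-8)*n(-8) = 48 + 0*(-5/(-8)) = 48 + 0*(-5*(-1/8)) = 48 + 0*(5/8) = 48 + 0 = 48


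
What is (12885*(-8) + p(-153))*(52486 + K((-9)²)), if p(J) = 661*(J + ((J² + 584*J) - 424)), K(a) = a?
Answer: -2316774877600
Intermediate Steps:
p(J) = -280264 + 661*J² + 386685*J (p(J) = 661*(J + (-424 + J² + 584*J)) = 661*(-424 + J² + 585*J) = -280264 + 661*J² + 386685*J)
(12885*(-8) + p(-153))*(52486 + K((-9)²)) = (12885*(-8) + (-280264 + 661*(-153)² + 386685*(-153)))*(52486 + (-9)²) = (-103080 + (-280264 + 661*23409 - 59162805))*(52486 + 81) = (-103080 + (-280264 + 15473349 - 59162805))*52567 = (-103080 - 43969720)*52567 = -44072800*52567 = -2316774877600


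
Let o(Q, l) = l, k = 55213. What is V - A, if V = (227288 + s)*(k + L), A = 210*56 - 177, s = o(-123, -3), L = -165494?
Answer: -25065228668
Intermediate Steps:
s = -3
A = 11583 (A = 11760 - 177 = 11583)
V = -25065217085 (V = (227288 - 3)*(55213 - 165494) = 227285*(-110281) = -25065217085)
V - A = -25065217085 - 1*11583 = -25065217085 - 11583 = -25065228668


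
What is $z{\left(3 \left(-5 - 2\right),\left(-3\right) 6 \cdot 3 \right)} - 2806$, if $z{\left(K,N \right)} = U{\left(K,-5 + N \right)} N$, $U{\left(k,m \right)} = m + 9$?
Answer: $-106$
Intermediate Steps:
$U{\left(k,m \right)} = 9 + m$
$z{\left(K,N \right)} = N \left(4 + N\right)$ ($z{\left(K,N \right)} = \left(9 + \left(-5 + N\right)\right) N = \left(4 + N\right) N = N \left(4 + N\right)$)
$z{\left(3 \left(-5 - 2\right),\left(-3\right) 6 \cdot 3 \right)} - 2806 = \left(-3\right) 6 \cdot 3 \left(4 + \left(-3\right) 6 \cdot 3\right) - 2806 = \left(-18\right) 3 \left(4 - 54\right) - 2806 = - 54 \left(4 - 54\right) - 2806 = \left(-54\right) \left(-50\right) - 2806 = 2700 - 2806 = -106$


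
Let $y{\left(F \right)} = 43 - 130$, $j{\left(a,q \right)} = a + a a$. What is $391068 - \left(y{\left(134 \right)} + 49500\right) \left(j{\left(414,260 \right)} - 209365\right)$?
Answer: $1856096283$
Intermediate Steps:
$j{\left(a,q \right)} = a + a^{2}$
$y{\left(F \right)} = -87$ ($y{\left(F \right)} = 43 - 130 = -87$)
$391068 - \left(y{\left(134 \right)} + 49500\right) \left(j{\left(414,260 \right)} - 209365\right) = 391068 - \left(-87 + 49500\right) \left(414 \left(1 + 414\right) - 209365\right) = 391068 - 49413 \left(414 \cdot 415 - 209365\right) = 391068 - 49413 \left(171810 - 209365\right) = 391068 - 49413 \left(-37555\right) = 391068 - -1855705215 = 391068 + 1855705215 = 1856096283$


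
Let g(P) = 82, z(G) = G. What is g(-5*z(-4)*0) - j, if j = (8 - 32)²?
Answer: -494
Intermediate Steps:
j = 576 (j = (-24)² = 576)
g(-5*z(-4)*0) - j = 82 - 1*576 = 82 - 576 = -494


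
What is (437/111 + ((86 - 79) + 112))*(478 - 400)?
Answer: 354796/37 ≈ 9589.1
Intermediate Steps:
(437/111 + ((86 - 79) + 112))*(478 - 400) = (437*(1/111) + (7 + 112))*78 = (437/111 + 119)*78 = (13646/111)*78 = 354796/37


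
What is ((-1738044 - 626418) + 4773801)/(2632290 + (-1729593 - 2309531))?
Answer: -2409339/1406834 ≈ -1.7126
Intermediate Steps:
((-1738044 - 626418) + 4773801)/(2632290 + (-1729593 - 2309531)) = (-2364462 + 4773801)/(2632290 - 4039124) = 2409339/(-1406834) = 2409339*(-1/1406834) = -2409339/1406834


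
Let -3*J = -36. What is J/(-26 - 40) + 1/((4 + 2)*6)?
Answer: -61/396 ≈ -0.15404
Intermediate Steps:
J = 12 (J = -⅓*(-36) = 12)
J/(-26 - 40) + 1/((4 + 2)*6) = 12/(-26 - 40) + 1/((4 + 2)*6) = 12/(-66) + 1/(6*6) = -1/66*12 + 1/36 = -2/11 + 1/36 = -61/396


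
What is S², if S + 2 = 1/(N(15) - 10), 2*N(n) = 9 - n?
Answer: 729/169 ≈ 4.3136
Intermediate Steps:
N(n) = 9/2 - n/2 (N(n) = (9 - n)/2 = 9/2 - n/2)
S = -27/13 (S = -2 + 1/((9/2 - ½*15) - 10) = -2 + 1/((9/2 - 15/2) - 10) = -2 + 1/(-3 - 10) = -2 + 1/(-13) = -2 - 1/13 = -27/13 ≈ -2.0769)
S² = (-27/13)² = 729/169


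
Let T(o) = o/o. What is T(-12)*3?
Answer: 3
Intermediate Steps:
T(o) = 1
T(-12)*3 = 1*3 = 3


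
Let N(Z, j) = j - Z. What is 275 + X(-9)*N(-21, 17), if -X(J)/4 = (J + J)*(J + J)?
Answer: -48973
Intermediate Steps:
X(J) = -16*J² (X(J) = -4*(J + J)*(J + J) = -4*2*J*2*J = -16*J²)
275 + X(-9)*N(-21, 17) = 275 + (-16*(-9)²)*(17 - 1*(-21)) = 275 + (-16*81)*(17 + 21) = 275 - 1296*38 = 275 - 49248 = -48973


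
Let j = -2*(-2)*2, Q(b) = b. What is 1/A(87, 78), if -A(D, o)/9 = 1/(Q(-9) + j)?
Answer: ⅑ ≈ 0.11111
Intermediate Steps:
j = 8 (j = 4*2 = 8)
A(D, o) = 9 (A(D, o) = -9/(-9 + 8) = -9/(-1) = -9*(-1) = 9)
1/A(87, 78) = 1/9 = ⅑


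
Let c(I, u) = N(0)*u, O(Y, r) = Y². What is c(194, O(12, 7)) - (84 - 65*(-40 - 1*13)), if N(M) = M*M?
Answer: -3529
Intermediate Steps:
N(M) = M²
c(I, u) = 0 (c(I, u) = 0²*u = 0*u = 0)
c(194, O(12, 7)) - (84 - 65*(-40 - 1*13)) = 0 - (84 - 65*(-40 - 1*13)) = 0 - (84 - 65*(-40 - 13)) = 0 - (84 - 65*(-53)) = 0 - (84 + 3445) = 0 - 1*3529 = 0 - 3529 = -3529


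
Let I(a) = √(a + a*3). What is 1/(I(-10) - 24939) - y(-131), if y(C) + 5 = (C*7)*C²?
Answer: 9787463677385623/621953761 - 2*I*√10/621953761 ≈ 1.5737e+7 - 1.0169e-8*I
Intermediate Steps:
I(a) = 2*√a (I(a) = √(a + 3*a) = √(4*a) = 2*√a)
y(C) = -5 + 7*C³ (y(C) = -5 + (C*7)*C² = -5 + (7*C)*C² = -5 + 7*C³)
1/(I(-10) - 24939) - y(-131) = 1/(2*√(-10) - 24939) - (-5 + 7*(-131)³) = 1/(2*(I*√10) - 24939) - (-5 + 7*(-2248091)) = 1/(2*I*√10 - 24939) - (-5 - 15736637) = 1/(-24939 + 2*I*√10) - 1*(-15736642) = 1/(-24939 + 2*I*√10) + 15736642 = 15736642 + 1/(-24939 + 2*I*√10)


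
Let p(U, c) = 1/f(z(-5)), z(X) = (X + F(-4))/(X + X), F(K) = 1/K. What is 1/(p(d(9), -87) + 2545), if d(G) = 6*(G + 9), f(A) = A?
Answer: 21/53485 ≈ 0.00039263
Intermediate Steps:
z(X) = (-¼ + X)/(2*X) (z(X) = (X + 1/(-4))/(X + X) = (X - ¼)/((2*X)) = (-¼ + X)*(1/(2*X)) = (-¼ + X)/(2*X))
d(G) = 54 + 6*G (d(G) = 6*(9 + G) = 54 + 6*G)
p(U, c) = 40/21 (p(U, c) = 1/((⅛)*(-1 + 4*(-5))/(-5)) = 1/((⅛)*(-⅕)*(-1 - 20)) = 1/((⅛)*(-⅕)*(-21)) = 1/(21/40) = 40/21)
1/(p(d(9), -87) + 2545) = 1/(40/21 + 2545) = 1/(53485/21) = 21/53485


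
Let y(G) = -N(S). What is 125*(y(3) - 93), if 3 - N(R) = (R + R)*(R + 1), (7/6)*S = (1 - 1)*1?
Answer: -12000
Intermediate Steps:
S = 0 (S = 6*((1 - 1)*1)/7 = 6*(0*1)/7 = (6/7)*0 = 0)
N(R) = 3 - 2*R*(1 + R) (N(R) = 3 - (R + R)*(R + 1) = 3 - 2*R*(1 + R))
y(G) = -3 (y(G) = -(3 - 2*0 - 2*0²) = -(3 + 0 - 2*0) = -(3 + 0 + 0) = -1*3 = -3)
125*(y(3) - 93) = 125*(-3 - 93) = 125*(-96) = -12000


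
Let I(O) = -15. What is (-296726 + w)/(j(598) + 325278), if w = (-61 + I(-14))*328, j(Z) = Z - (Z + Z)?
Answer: -160827/162340 ≈ -0.99068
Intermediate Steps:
j(Z) = -Z (j(Z) = Z - 2*Z = -Z)
w = -24928 (w = (-61 - 15)*328 = -76*328 = -24928)
(-296726 + w)/(j(598) + 325278) = (-296726 - 24928)/(-1*598 + 325278) = -321654/(-598 + 325278) = -321654/324680 = -321654*1/324680 = -160827/162340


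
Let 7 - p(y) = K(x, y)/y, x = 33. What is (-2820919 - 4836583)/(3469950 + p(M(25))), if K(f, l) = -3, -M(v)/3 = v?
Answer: -95718775/43374462 ≈ -2.2068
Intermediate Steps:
M(v) = -3*v
p(y) = 7 + 3/y (p(y) = 7 - (-3)/y = 7 + 3/y)
(-2820919 - 4836583)/(3469950 + p(M(25))) = (-2820919 - 4836583)/(3469950 + (7 + 3/((-3*25)))) = -7657502/(3469950 + (7 + 3/(-75))) = -7657502/(3469950 + (7 + 3*(-1/75))) = -7657502/(3469950 + (7 - 1/25)) = -7657502/(3469950 + 174/25) = -7657502/86748924/25 = -7657502*25/86748924 = -95718775/43374462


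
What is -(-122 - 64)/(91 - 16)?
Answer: 62/25 ≈ 2.4800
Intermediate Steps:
-(-122 - 64)/(91 - 16) = -(-186)/75 = -1*(-62/25) = 62/25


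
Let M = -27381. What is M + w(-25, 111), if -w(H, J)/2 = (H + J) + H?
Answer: -27503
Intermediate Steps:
w(H, J) = -4*H - 2*J (w(H, J) = -2*((H + J) + H) = -2*(J + 2*H) = -4*H - 2*J)
M + w(-25, 111) = -27381 + (-4*(-25) - 2*111) = -27381 + (100 - 222) = -27381 - 122 = -27503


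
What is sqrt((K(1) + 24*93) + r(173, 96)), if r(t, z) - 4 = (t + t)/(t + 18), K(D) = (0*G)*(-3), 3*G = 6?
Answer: sqrt(81637602)/191 ≈ 47.306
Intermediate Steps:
G = 2 (G = (1/3)*6 = 2)
K(D) = 0 (K(D) = (0*2)*(-3) = 0*(-3) = 0)
r(t, z) = 4 + 2*t/(18 + t) (r(t, z) = 4 + (t + t)/(t + 18) = 4 + (2*t)/(18 + t) = 4 + 2*t/(18 + t))
sqrt((K(1) + 24*93) + r(173, 96)) = sqrt((0 + 24*93) + 6*(12 + 173)/(18 + 173)) = sqrt((0 + 2232) + 6*185/191) = sqrt(2232 + 6*(1/191)*185) = sqrt(2232 + 1110/191) = sqrt(427422/191) = sqrt(81637602)/191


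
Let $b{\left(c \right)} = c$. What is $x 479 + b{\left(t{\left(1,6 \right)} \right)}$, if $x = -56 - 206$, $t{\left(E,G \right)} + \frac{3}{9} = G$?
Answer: $- \frac{376477}{3} \approx -1.2549 \cdot 10^{5}$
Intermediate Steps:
$t{\left(E,G \right)} = - \frac{1}{3} + G$
$x = -262$ ($x = -56 - 206 = -262$)
$x 479 + b{\left(t{\left(1,6 \right)} \right)} = \left(-262\right) 479 + \left(- \frac{1}{3} + 6\right) = -125498 + \frac{17}{3} = - \frac{376477}{3}$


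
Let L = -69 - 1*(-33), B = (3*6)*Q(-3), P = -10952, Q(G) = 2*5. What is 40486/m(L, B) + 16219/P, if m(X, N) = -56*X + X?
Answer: 102822263/5421240 ≈ 18.967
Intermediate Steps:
Q(G) = 10
B = 180 (B = (3*6)*10 = 18*10 = 180)
L = -36 (L = -69 + 33 = -36)
m(X, N) = -55*X
40486/m(L, B) + 16219/P = 40486/((-55*(-36))) + 16219/(-10952) = 40486/1980 + 16219*(-1/10952) = 40486*(1/1980) - 16219/10952 = 20243/990 - 16219/10952 = 102822263/5421240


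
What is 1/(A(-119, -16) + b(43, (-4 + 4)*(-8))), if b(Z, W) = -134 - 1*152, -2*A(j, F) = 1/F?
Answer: -32/9151 ≈ -0.0034969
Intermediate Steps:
A(j, F) = -1/(2*F)
b(Z, W) = -286 (b(Z, W) = -134 - 152 = -286)
1/(A(-119, -16) + b(43, (-4 + 4)*(-8))) = 1/(-1/2/(-16) - 286) = 1/(-1/2*(-1/16) - 286) = 1/(1/32 - 286) = 1/(-9151/32) = -32/9151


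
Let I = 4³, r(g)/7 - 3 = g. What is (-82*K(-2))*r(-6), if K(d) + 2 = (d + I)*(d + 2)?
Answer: -3444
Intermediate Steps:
r(g) = 21 + 7*g
I = 64
K(d) = -2 + (2 + d)*(64 + d) (K(d) = -2 + (d + 64)*(d + 2) = -2 + (64 + d)*(2 + d) = -2 + (2 + d)*(64 + d))
(-82*K(-2))*r(-6) = (-82*(126 + (-2)² + 66*(-2)))*(21 + 7*(-6)) = (-82*(126 + 4 - 132))*(21 - 42) = -82*(-2)*(-21) = 164*(-21) = -3444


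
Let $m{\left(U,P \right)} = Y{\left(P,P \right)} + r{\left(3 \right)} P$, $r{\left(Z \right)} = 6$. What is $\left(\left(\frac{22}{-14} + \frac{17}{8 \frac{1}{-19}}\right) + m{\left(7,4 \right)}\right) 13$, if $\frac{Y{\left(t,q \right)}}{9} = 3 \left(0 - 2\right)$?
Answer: $- \frac{52377}{56} \approx -935.3$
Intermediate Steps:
$Y{\left(t,q \right)} = -54$ ($Y{\left(t,q \right)} = 9 \cdot 3 \left(0 - 2\right) = 9 \cdot 3 \left(-2\right) = 9 \left(-6\right) = -54$)
$m{\left(U,P \right)} = -54 + 6 P$
$\left(\left(\frac{22}{-14} + \frac{17}{8 \frac{1}{-19}}\right) + m{\left(7,4 \right)}\right) 13 = \left(\left(\frac{22}{-14} + \frac{17}{8 \frac{1}{-19}}\right) + \left(-54 + 6 \cdot 4\right)\right) 13 = \left(\left(22 \left(- \frac{1}{14}\right) + \frac{17}{8 \left(- \frac{1}{19}\right)}\right) + \left(-54 + 24\right)\right) 13 = \left(\left(- \frac{11}{7} + \frac{17}{- \frac{8}{19}}\right) - 30\right) 13 = \left(\left(- \frac{11}{7} + 17 \left(- \frac{19}{8}\right)\right) - 30\right) 13 = \left(\left(- \frac{11}{7} - \frac{323}{8}\right) - 30\right) 13 = \left(- \frac{2349}{56} - 30\right) 13 = \left(- \frac{4029}{56}\right) 13 = - \frac{52377}{56}$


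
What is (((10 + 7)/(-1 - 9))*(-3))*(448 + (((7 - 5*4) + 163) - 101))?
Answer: 25347/10 ≈ 2534.7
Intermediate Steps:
(((10 + 7)/(-1 - 9))*(-3))*(448 + (((7 - 5*4) + 163) - 101)) = ((17/(-10))*(-3))*(448 + (((7 - 20) + 163) - 101)) = ((17*(-⅒))*(-3))*(448 + ((-13 + 163) - 101)) = (-17/10*(-3))*(448 + (150 - 101)) = 51*(448 + 49)/10 = (51/10)*497 = 25347/10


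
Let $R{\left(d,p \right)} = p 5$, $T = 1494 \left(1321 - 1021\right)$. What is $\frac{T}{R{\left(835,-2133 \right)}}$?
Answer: $- \frac{3320}{79} \approx -42.025$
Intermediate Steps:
$T = 448200$ ($T = 1494 \cdot 300 = 448200$)
$R{\left(d,p \right)} = 5 p$
$\frac{T}{R{\left(835,-2133 \right)}} = \frac{448200}{5 \left(-2133\right)} = \frac{448200}{-10665} = 448200 \left(- \frac{1}{10665}\right) = - \frac{3320}{79}$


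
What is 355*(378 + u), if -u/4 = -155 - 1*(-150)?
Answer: 141290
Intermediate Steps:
u = 20 (u = -4*(-155 - 1*(-150)) = -4*(-155 + 150) = -4*(-5) = 20)
355*(378 + u) = 355*(378 + 20) = 355*398 = 141290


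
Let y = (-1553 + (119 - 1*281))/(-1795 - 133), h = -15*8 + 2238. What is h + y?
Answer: 4085219/1928 ≈ 2118.9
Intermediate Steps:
h = 2118 (h = -120 + 2238 = 2118)
y = 1715/1928 (y = (-1553 + (119 - 281))/(-1928) = (-1553 - 162)*(-1/1928) = -1715*(-1/1928) = 1715/1928 ≈ 0.88952)
h + y = 2118 + 1715/1928 = 4085219/1928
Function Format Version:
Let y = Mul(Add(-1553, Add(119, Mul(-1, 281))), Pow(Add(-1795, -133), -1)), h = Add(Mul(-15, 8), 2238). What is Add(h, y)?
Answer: Rational(4085219, 1928) ≈ 2118.9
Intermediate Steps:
h = 2118 (h = Add(-120, 2238) = 2118)
y = Rational(1715, 1928) (y = Mul(Add(-1553, Add(119, -281)), Pow(-1928, -1)) = Mul(Add(-1553, -162), Rational(-1, 1928)) = Mul(-1715, Rational(-1, 1928)) = Rational(1715, 1928) ≈ 0.88952)
Add(h, y) = Add(2118, Rational(1715, 1928)) = Rational(4085219, 1928)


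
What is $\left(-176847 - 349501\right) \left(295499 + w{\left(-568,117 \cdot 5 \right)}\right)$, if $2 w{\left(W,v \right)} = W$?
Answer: $-155385824820$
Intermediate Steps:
$w{\left(W,v \right)} = \frac{W}{2}$
$\left(-176847 - 349501\right) \left(295499 + w{\left(-568,117 \cdot 5 \right)}\right) = \left(-176847 - 349501\right) \left(295499 + \frac{1}{2} \left(-568\right)\right) = - 526348 \left(295499 - 284\right) = \left(-526348\right) 295215 = -155385824820$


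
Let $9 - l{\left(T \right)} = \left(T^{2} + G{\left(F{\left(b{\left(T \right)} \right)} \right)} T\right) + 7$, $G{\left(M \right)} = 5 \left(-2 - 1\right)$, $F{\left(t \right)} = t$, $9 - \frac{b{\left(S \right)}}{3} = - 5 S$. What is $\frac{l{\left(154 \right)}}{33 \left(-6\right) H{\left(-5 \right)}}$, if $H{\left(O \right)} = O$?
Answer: $- \frac{10702}{495} \approx -21.62$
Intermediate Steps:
$b{\left(S \right)} = 27 + 15 S$ ($b{\left(S \right)} = 27 - 3 \left(- 5 S\right) = 27 + 15 S$)
$G{\left(M \right)} = -15$ ($G{\left(M \right)} = 5 \left(-3\right) = -15$)
$l{\left(T \right)} = 2 - T^{2} + 15 T$ ($l{\left(T \right)} = 9 - \left(\left(T^{2} - 15 T\right) + 7\right) = 9 - \left(7 + T^{2} - 15 T\right) = 2 - T^{2} + 15 T$)
$\frac{l{\left(154 \right)}}{33 \left(-6\right) H{\left(-5 \right)}} = \frac{2 - 154^{2} + 15 \cdot 154}{33 \left(-6\right) \left(-5\right)} = \frac{2 - 23716 + 2310}{\left(-198\right) \left(-5\right)} = \frac{2 - 23716 + 2310}{990} = \left(-21404\right) \frac{1}{990} = - \frac{10702}{495}$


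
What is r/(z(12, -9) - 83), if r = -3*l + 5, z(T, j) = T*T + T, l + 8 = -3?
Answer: 38/73 ≈ 0.52055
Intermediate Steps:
l = -11 (l = -8 - 3 = -11)
z(T, j) = T + T² (z(T, j) = T² + T = T + T²)
r = 38 (r = -3*(-11) + 5 = 33 + 5 = 38)
r/(z(12, -9) - 83) = 38/(12*(1 + 12) - 83) = 38/(12*13 - 83) = 38/(156 - 83) = 38/73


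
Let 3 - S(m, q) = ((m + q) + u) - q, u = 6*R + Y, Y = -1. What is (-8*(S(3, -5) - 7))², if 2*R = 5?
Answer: 28224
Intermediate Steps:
R = 5/2 (R = (½)*5 = 5/2 ≈ 2.5000)
u = 14 (u = 6*(5/2) - 1 = 15 - 1 = 14)
S(m, q) = -11 - m (S(m, q) = 3 - (((m + q) + 14) - q) = 3 - ((14 + m + q) - q) = 3 - (14 + m) = 3 + (-14 - m) = -11 - m)
(-8*(S(3, -5) - 7))² = (-8*((-11 - 1*3) - 7))² = (-8*((-11 - 3) - 7))² = (-8*(-14 - 7))² = (-8*(-21))² = 168² = 28224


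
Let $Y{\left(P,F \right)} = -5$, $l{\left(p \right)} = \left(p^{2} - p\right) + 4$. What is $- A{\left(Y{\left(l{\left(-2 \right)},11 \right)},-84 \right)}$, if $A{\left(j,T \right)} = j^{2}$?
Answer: $-25$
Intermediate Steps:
$l{\left(p \right)} = 4 + p^{2} - p$
$- A{\left(Y{\left(l{\left(-2 \right)},11 \right)},-84 \right)} = - \left(-5\right)^{2} = \left(-1\right) 25 = -25$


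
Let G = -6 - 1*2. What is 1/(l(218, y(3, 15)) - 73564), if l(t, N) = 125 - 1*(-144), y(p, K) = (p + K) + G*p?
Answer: -1/73295 ≈ -1.3643e-5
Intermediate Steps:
G = -8 (G = -6 - 2 = -8)
y(p, K) = K - 7*p (y(p, K) = (p + K) - 8*p = (K + p) - 8*p = K - 7*p)
l(t, N) = 269 (l(t, N) = 125 + 144 = 269)
1/(l(218, y(3, 15)) - 73564) = 1/(269 - 73564) = 1/(-73295) = -1/73295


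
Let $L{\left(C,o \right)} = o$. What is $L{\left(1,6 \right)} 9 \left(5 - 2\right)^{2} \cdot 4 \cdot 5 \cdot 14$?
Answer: $136080$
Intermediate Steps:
$L{\left(1,6 \right)} 9 \left(5 - 2\right)^{2} \cdot 4 \cdot 5 \cdot 14 = 6 \cdot 9 \left(5 - 2\right)^{2} \cdot 4 \cdot 5 \cdot 14 = 54 \cdot 3^{2} \cdot 4 \cdot 5 \cdot 14 = 54 \cdot 9 \cdot 4 \cdot 5 \cdot 14 = 54 \cdot 36 \cdot 5 \cdot 14 = 54 \cdot 180 \cdot 14 = 9720 \cdot 14 = 136080$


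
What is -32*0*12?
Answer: 0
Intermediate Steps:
-32*0*12 = 0*12 = 0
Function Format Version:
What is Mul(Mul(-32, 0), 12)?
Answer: 0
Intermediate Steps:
Mul(Mul(-32, 0), 12) = Mul(0, 12) = 0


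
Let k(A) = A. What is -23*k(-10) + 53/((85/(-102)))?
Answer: 832/5 ≈ 166.40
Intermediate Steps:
-23*k(-10) + 53/((85/(-102))) = -23*(-10) + 53/((85/(-102))) = 230 + 53/((85*(-1/102))) = 230 + 53/(-⅚) = 230 + 53*(-6/5) = 230 - 318/5 = 832/5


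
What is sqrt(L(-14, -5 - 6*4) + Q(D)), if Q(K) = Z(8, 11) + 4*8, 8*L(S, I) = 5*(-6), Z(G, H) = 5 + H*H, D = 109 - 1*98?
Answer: sqrt(617)/2 ≈ 12.420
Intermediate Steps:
D = 11 (D = 109 - 98 = 11)
Z(G, H) = 5 + H**2
L(S, I) = -15/4 (L(S, I) = (5*(-6))/8 = (1/8)*(-30) = -15/4)
Q(K) = 158 (Q(K) = (5 + 11**2) + 4*8 = (5 + 121) + 32 = 126 + 32 = 158)
sqrt(L(-14, -5 - 6*4) + Q(D)) = sqrt(-15/4 + 158) = sqrt(617/4) = sqrt(617)/2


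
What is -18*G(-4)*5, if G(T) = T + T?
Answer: 720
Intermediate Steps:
G(T) = 2*T
-18*G(-4)*5 = -36*(-4)*5 = -18*(-8)*5 = 144*5 = 720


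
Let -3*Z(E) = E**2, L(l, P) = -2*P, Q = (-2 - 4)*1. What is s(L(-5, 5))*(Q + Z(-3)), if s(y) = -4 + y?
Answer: 126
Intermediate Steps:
Q = -6 (Q = -6*1 = -6)
Z(E) = -E**2/3
s(L(-5, 5))*(Q + Z(-3)) = (-4 - 2*5)*(-6 - 1/3*(-3)**2) = (-4 - 10)*(-6 - 1/3*9) = -14*(-6 - 3) = -14*(-9) = 126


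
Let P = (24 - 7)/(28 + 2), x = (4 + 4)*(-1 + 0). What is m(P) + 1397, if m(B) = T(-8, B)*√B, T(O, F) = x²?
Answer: 1397 + 32*√510/15 ≈ 1445.2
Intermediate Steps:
x = -8 (x = 8*(-1) = -8)
P = 17/30 ≈ 0.56667
T(O, F) = 64 (T(O, F) = (-8)² = 64)
m(B) = 64*√B
m(P) + 1397 = 64*√(17/30) + 1397 = 64*(√510/30) + 1397 = 32*√510/15 + 1397 = 1397 + 32*√510/15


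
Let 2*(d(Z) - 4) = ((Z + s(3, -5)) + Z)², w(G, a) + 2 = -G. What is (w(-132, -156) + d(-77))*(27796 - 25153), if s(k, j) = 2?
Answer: 30886098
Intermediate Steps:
w(G, a) = -2 - G
d(Z) = 4 + (2 + 2*Z)²/2 (d(Z) = 4 + ((Z + 2) + Z)²/2 = 4 + ((2 + Z) + Z)²/2 = 4 + (2 + 2*Z)²/2)
(w(-132, -156) + d(-77))*(27796 - 25153) = ((-2 - 1*(-132)) + (4 + 2*(1 - 77)²))*(27796 - 25153) = ((-2 + 132) + (4 + 2*(-76)²))*2643 = (130 + (4 + 2*5776))*2643 = (130 + (4 + 11552))*2643 = (130 + 11556)*2643 = 11686*2643 = 30886098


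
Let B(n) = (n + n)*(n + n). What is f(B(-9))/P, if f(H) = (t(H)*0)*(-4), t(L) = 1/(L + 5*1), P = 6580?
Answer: 0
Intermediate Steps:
B(n) = 4*n² (B(n) = (2*n)*(2*n) = 4*n²)
t(L) = 1/(5 + L) (t(L) = 1/(L + 5) = 1/(5 + L))
f(H) = 0 (f(H) = (0/(5 + H))*(-4) = 0*(-4) = 0)
f(B(-9))/P = 0/6580 = 0*(1/6580) = 0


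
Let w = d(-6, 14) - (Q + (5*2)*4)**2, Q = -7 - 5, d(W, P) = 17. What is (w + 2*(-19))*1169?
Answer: -941045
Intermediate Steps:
Q = -12
w = -767 (w = 17 - (-12 + (5*2)*4)**2 = 17 - (-12 + 10*4)**2 = 17 - (-12 + 40)**2 = 17 - 1*28**2 = 17 - 1*784 = 17 - 784 = -767)
(w + 2*(-19))*1169 = (-767 + 2*(-19))*1169 = (-767 - 38)*1169 = -805*1169 = -941045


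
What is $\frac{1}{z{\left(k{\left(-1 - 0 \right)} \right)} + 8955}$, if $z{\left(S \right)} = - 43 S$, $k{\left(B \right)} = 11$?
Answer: $\frac{1}{8482} \approx 0.0001179$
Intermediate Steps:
$\frac{1}{z{\left(k{\left(-1 - 0 \right)} \right)} + 8955} = \frac{1}{\left(-43\right) 11 + 8955} = \frac{1}{-473 + 8955} = \frac{1}{8482}$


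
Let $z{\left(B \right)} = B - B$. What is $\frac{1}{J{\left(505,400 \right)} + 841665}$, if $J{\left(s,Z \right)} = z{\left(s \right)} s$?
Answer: $\frac{1}{841665} \approx 1.1881 \cdot 10^{-6}$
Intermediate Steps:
$z{\left(B \right)} = 0$
$J{\left(s,Z \right)} = 0$ ($J{\left(s,Z \right)} = 0 s = 0$)
$\frac{1}{J{\left(505,400 \right)} + 841665} = \frac{1}{0 + 841665} = \frac{1}{841665}$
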